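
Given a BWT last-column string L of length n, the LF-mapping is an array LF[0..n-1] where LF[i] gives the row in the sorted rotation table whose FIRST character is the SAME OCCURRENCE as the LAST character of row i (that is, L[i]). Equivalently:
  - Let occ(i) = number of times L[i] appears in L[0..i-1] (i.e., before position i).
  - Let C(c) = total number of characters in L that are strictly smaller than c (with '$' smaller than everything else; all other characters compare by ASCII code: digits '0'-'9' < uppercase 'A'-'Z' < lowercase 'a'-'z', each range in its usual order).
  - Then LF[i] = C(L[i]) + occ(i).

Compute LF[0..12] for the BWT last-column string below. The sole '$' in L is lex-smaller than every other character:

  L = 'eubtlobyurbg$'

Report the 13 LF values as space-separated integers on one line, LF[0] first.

Answer: 4 10 1 9 6 7 2 12 11 8 3 5 0

Derivation:
Char counts: '$':1, 'b':3, 'e':1, 'g':1, 'l':1, 'o':1, 'r':1, 't':1, 'u':2, 'y':1
C (first-col start): C('$')=0, C('b')=1, C('e')=4, C('g')=5, C('l')=6, C('o')=7, C('r')=8, C('t')=9, C('u')=10, C('y')=12
L[0]='e': occ=0, LF[0]=C('e')+0=4+0=4
L[1]='u': occ=0, LF[1]=C('u')+0=10+0=10
L[2]='b': occ=0, LF[2]=C('b')+0=1+0=1
L[3]='t': occ=0, LF[3]=C('t')+0=9+0=9
L[4]='l': occ=0, LF[4]=C('l')+0=6+0=6
L[5]='o': occ=0, LF[5]=C('o')+0=7+0=7
L[6]='b': occ=1, LF[6]=C('b')+1=1+1=2
L[7]='y': occ=0, LF[7]=C('y')+0=12+0=12
L[8]='u': occ=1, LF[8]=C('u')+1=10+1=11
L[9]='r': occ=0, LF[9]=C('r')+0=8+0=8
L[10]='b': occ=2, LF[10]=C('b')+2=1+2=3
L[11]='g': occ=0, LF[11]=C('g')+0=5+0=5
L[12]='$': occ=0, LF[12]=C('$')+0=0+0=0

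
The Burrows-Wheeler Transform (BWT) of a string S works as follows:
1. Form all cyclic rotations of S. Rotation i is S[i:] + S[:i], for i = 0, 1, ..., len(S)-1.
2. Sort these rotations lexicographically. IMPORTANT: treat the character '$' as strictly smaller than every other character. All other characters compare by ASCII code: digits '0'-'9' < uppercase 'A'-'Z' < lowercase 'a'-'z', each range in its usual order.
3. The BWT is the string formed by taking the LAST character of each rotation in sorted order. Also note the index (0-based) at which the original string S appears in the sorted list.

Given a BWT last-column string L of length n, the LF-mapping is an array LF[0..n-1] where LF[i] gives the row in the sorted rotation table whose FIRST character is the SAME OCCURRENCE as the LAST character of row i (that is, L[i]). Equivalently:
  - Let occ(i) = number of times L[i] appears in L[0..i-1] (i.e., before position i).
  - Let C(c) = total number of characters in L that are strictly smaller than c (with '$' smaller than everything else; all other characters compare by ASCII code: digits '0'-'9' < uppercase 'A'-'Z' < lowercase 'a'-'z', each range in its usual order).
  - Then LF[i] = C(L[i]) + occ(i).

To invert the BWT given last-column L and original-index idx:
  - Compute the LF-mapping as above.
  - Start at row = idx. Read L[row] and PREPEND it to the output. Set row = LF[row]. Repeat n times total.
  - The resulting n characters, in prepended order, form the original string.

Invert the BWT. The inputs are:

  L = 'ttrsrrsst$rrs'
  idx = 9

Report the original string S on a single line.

Answer: stsssrrtrrrt$

Derivation:
LF mapping: 10 11 1 6 2 3 7 8 12 0 4 5 9
Walk LF starting at row 9, prepending L[row]:
  step 1: row=9, L[9]='$', prepend. Next row=LF[9]=0
  step 2: row=0, L[0]='t', prepend. Next row=LF[0]=10
  step 3: row=10, L[10]='r', prepend. Next row=LF[10]=4
  step 4: row=4, L[4]='r', prepend. Next row=LF[4]=2
  step 5: row=2, L[2]='r', prepend. Next row=LF[2]=1
  step 6: row=1, L[1]='t', prepend. Next row=LF[1]=11
  step 7: row=11, L[11]='r', prepend. Next row=LF[11]=5
  step 8: row=5, L[5]='r', prepend. Next row=LF[5]=3
  step 9: row=3, L[3]='s', prepend. Next row=LF[3]=6
  step 10: row=6, L[6]='s', prepend. Next row=LF[6]=7
  step 11: row=7, L[7]='s', prepend. Next row=LF[7]=8
  step 12: row=8, L[8]='t', prepend. Next row=LF[8]=12
  step 13: row=12, L[12]='s', prepend. Next row=LF[12]=9
Reversed output: stsssrrtrrrt$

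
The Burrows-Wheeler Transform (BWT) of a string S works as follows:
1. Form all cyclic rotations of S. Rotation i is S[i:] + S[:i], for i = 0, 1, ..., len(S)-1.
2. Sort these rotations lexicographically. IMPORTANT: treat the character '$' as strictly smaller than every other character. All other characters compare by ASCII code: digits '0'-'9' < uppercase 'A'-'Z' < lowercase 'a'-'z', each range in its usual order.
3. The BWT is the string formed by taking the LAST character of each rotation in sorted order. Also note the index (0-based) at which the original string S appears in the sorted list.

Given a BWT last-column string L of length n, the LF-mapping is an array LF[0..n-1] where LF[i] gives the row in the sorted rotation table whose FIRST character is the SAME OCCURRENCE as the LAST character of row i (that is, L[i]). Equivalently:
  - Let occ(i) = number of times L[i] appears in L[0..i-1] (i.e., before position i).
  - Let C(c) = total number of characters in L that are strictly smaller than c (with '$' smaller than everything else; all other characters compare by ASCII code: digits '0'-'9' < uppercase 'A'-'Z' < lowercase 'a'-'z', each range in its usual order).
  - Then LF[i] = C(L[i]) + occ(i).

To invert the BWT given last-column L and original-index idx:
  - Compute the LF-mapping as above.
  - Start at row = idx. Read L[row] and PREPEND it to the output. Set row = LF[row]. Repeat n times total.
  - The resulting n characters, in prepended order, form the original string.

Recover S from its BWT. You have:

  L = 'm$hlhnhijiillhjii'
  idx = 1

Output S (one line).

Answer: hhhljllhiiniijim$

Derivation:
LF mapping: 15 0 1 12 2 16 3 5 10 6 7 13 14 4 11 8 9
Walk LF starting at row 1, prepending L[row]:
  step 1: row=1, L[1]='$', prepend. Next row=LF[1]=0
  step 2: row=0, L[0]='m', prepend. Next row=LF[0]=15
  step 3: row=15, L[15]='i', prepend. Next row=LF[15]=8
  step 4: row=8, L[8]='j', prepend. Next row=LF[8]=10
  step 5: row=10, L[10]='i', prepend. Next row=LF[10]=7
  step 6: row=7, L[7]='i', prepend. Next row=LF[7]=5
  step 7: row=5, L[5]='n', prepend. Next row=LF[5]=16
  step 8: row=16, L[16]='i', prepend. Next row=LF[16]=9
  step 9: row=9, L[9]='i', prepend. Next row=LF[9]=6
  step 10: row=6, L[6]='h', prepend. Next row=LF[6]=3
  step 11: row=3, L[3]='l', prepend. Next row=LF[3]=12
  step 12: row=12, L[12]='l', prepend. Next row=LF[12]=14
  step 13: row=14, L[14]='j', prepend. Next row=LF[14]=11
  step 14: row=11, L[11]='l', prepend. Next row=LF[11]=13
  step 15: row=13, L[13]='h', prepend. Next row=LF[13]=4
  step 16: row=4, L[4]='h', prepend. Next row=LF[4]=2
  step 17: row=2, L[2]='h', prepend. Next row=LF[2]=1
Reversed output: hhhljllhiiniijim$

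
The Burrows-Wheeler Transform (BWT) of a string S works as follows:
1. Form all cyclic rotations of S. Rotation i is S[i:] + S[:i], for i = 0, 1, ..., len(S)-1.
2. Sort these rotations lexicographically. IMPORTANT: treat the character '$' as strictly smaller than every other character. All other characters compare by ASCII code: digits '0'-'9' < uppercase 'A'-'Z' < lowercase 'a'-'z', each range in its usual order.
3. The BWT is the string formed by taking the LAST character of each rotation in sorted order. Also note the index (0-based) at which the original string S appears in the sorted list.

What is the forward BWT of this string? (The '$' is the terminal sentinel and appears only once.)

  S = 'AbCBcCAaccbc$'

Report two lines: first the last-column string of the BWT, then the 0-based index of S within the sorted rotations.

All 13 rotations (rotation i = S[i:]+S[:i]):
  rot[0] = AbCBcCAaccbc$
  rot[1] = bCBcCAaccbc$A
  rot[2] = CBcCAaccbc$Ab
  rot[3] = BcCAaccbc$AbC
  rot[4] = cCAaccbc$AbCB
  rot[5] = CAaccbc$AbCBc
  rot[6] = Aaccbc$AbCBcC
  rot[7] = accbc$AbCBcCA
  rot[8] = ccbc$AbCBcCAa
  rot[9] = cbc$AbCBcCAac
  rot[10] = bc$AbCBcCAacc
  rot[11] = c$AbCBcCAaccb
  rot[12] = $AbCBcCAaccbc
Sorted (with $ < everything):
  sorted[0] = $AbCBcCAaccbc  (last char: 'c')
  sorted[1] = Aaccbc$AbCBcC  (last char: 'C')
  sorted[2] = AbCBcCAaccbc$  (last char: '$')
  sorted[3] = BcCAaccbc$AbC  (last char: 'C')
  sorted[4] = CAaccbc$AbCBc  (last char: 'c')
  sorted[5] = CBcCAaccbc$Ab  (last char: 'b')
  sorted[6] = accbc$AbCBcCA  (last char: 'A')
  sorted[7] = bCBcCAaccbc$A  (last char: 'A')
  sorted[8] = bc$AbCBcCAacc  (last char: 'c')
  sorted[9] = c$AbCBcCAaccb  (last char: 'b')
  sorted[10] = cCAaccbc$AbCB  (last char: 'B')
  sorted[11] = cbc$AbCBcCAac  (last char: 'c')
  sorted[12] = ccbc$AbCBcCAa  (last char: 'a')
Last column: cC$CcbAAcbBca
Original string S is at sorted index 2

Answer: cC$CcbAAcbBca
2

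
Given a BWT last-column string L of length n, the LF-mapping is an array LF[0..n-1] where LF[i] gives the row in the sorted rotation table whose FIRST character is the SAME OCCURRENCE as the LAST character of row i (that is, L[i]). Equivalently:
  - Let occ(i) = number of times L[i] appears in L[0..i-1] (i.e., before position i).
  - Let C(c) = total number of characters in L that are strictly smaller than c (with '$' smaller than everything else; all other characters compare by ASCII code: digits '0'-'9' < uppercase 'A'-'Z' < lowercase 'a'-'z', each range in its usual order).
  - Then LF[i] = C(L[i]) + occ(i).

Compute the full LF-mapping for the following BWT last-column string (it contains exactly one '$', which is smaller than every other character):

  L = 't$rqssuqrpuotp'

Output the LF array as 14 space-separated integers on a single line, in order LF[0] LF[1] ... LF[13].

Answer: 10 0 6 4 8 9 12 5 7 2 13 1 11 3

Derivation:
Char counts: '$':1, 'o':1, 'p':2, 'q':2, 'r':2, 's':2, 't':2, 'u':2
C (first-col start): C('$')=0, C('o')=1, C('p')=2, C('q')=4, C('r')=6, C('s')=8, C('t')=10, C('u')=12
L[0]='t': occ=0, LF[0]=C('t')+0=10+0=10
L[1]='$': occ=0, LF[1]=C('$')+0=0+0=0
L[2]='r': occ=0, LF[2]=C('r')+0=6+0=6
L[3]='q': occ=0, LF[3]=C('q')+0=4+0=4
L[4]='s': occ=0, LF[4]=C('s')+0=8+0=8
L[5]='s': occ=1, LF[5]=C('s')+1=8+1=9
L[6]='u': occ=0, LF[6]=C('u')+0=12+0=12
L[7]='q': occ=1, LF[7]=C('q')+1=4+1=5
L[8]='r': occ=1, LF[8]=C('r')+1=6+1=7
L[9]='p': occ=0, LF[9]=C('p')+0=2+0=2
L[10]='u': occ=1, LF[10]=C('u')+1=12+1=13
L[11]='o': occ=0, LF[11]=C('o')+0=1+0=1
L[12]='t': occ=1, LF[12]=C('t')+1=10+1=11
L[13]='p': occ=1, LF[13]=C('p')+1=2+1=3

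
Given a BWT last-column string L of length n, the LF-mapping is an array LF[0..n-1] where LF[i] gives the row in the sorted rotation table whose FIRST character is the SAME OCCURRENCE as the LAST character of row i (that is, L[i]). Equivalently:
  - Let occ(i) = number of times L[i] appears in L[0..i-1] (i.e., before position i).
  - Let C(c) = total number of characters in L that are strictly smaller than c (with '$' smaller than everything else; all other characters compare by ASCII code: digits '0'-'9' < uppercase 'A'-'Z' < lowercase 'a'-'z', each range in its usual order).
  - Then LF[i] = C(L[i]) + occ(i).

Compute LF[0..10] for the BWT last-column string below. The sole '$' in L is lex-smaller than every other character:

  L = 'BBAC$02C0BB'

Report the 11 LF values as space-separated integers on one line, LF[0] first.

Answer: 5 6 4 9 0 1 3 10 2 7 8

Derivation:
Char counts: '$':1, '0':2, '2':1, 'A':1, 'B':4, 'C':2
C (first-col start): C('$')=0, C('0')=1, C('2')=3, C('A')=4, C('B')=5, C('C')=9
L[0]='B': occ=0, LF[0]=C('B')+0=5+0=5
L[1]='B': occ=1, LF[1]=C('B')+1=5+1=6
L[2]='A': occ=0, LF[2]=C('A')+0=4+0=4
L[3]='C': occ=0, LF[3]=C('C')+0=9+0=9
L[4]='$': occ=0, LF[4]=C('$')+0=0+0=0
L[5]='0': occ=0, LF[5]=C('0')+0=1+0=1
L[6]='2': occ=0, LF[6]=C('2')+0=3+0=3
L[7]='C': occ=1, LF[7]=C('C')+1=9+1=10
L[8]='0': occ=1, LF[8]=C('0')+1=1+1=2
L[9]='B': occ=2, LF[9]=C('B')+2=5+2=7
L[10]='B': occ=3, LF[10]=C('B')+3=5+3=8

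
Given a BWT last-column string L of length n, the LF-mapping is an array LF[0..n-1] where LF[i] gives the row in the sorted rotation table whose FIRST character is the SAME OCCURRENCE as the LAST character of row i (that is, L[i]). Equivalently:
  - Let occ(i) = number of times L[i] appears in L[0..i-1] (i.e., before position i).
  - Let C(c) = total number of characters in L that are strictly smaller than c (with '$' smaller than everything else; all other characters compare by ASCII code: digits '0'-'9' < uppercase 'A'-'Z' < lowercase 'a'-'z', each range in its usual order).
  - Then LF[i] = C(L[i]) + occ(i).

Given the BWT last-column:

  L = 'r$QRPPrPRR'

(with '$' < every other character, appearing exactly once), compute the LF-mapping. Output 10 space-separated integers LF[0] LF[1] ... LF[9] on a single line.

Char counts: '$':1, 'P':3, 'Q':1, 'R':3, 'r':2
C (first-col start): C('$')=0, C('P')=1, C('Q')=4, C('R')=5, C('r')=8
L[0]='r': occ=0, LF[0]=C('r')+0=8+0=8
L[1]='$': occ=0, LF[1]=C('$')+0=0+0=0
L[2]='Q': occ=0, LF[2]=C('Q')+0=4+0=4
L[3]='R': occ=0, LF[3]=C('R')+0=5+0=5
L[4]='P': occ=0, LF[4]=C('P')+0=1+0=1
L[5]='P': occ=1, LF[5]=C('P')+1=1+1=2
L[6]='r': occ=1, LF[6]=C('r')+1=8+1=9
L[7]='P': occ=2, LF[7]=C('P')+2=1+2=3
L[8]='R': occ=1, LF[8]=C('R')+1=5+1=6
L[9]='R': occ=2, LF[9]=C('R')+2=5+2=7

Answer: 8 0 4 5 1 2 9 3 6 7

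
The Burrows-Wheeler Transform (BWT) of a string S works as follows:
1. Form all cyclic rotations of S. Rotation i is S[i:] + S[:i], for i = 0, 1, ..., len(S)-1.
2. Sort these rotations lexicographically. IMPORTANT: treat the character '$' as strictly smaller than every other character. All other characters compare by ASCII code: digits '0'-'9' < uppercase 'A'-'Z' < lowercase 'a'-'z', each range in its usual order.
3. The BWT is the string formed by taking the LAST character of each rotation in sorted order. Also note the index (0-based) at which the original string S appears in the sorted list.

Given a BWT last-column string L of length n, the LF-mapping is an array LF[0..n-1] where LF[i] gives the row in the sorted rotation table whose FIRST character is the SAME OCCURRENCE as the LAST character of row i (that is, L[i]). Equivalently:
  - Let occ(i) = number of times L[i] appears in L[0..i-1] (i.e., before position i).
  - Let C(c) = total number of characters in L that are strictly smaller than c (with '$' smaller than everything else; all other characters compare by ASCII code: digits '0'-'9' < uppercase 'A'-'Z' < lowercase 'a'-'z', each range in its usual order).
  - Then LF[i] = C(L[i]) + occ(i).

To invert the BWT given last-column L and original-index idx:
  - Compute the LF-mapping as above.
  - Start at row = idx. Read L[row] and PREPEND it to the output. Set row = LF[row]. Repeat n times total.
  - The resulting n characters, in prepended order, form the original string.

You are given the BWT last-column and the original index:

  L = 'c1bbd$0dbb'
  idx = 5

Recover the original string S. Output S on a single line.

Answer: bdbb10bdc$

Derivation:
LF mapping: 7 2 3 4 8 0 1 9 5 6
Walk LF starting at row 5, prepending L[row]:
  step 1: row=5, L[5]='$', prepend. Next row=LF[5]=0
  step 2: row=0, L[0]='c', prepend. Next row=LF[0]=7
  step 3: row=7, L[7]='d', prepend. Next row=LF[7]=9
  step 4: row=9, L[9]='b', prepend. Next row=LF[9]=6
  step 5: row=6, L[6]='0', prepend. Next row=LF[6]=1
  step 6: row=1, L[1]='1', prepend. Next row=LF[1]=2
  step 7: row=2, L[2]='b', prepend. Next row=LF[2]=3
  step 8: row=3, L[3]='b', prepend. Next row=LF[3]=4
  step 9: row=4, L[4]='d', prepend. Next row=LF[4]=8
  step 10: row=8, L[8]='b', prepend. Next row=LF[8]=5
Reversed output: bdbb10bdc$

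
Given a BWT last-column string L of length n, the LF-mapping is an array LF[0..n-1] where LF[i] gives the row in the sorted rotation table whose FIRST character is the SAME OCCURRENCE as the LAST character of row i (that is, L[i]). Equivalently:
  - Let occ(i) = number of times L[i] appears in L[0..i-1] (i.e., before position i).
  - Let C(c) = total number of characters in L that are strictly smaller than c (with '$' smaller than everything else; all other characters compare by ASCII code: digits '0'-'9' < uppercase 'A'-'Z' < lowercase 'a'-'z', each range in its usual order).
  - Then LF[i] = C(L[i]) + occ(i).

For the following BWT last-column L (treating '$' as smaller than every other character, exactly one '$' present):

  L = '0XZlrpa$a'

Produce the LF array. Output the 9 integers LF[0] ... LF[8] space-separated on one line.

Char counts: '$':1, '0':1, 'X':1, 'Z':1, 'a':2, 'l':1, 'p':1, 'r':1
C (first-col start): C('$')=0, C('0')=1, C('X')=2, C('Z')=3, C('a')=4, C('l')=6, C('p')=7, C('r')=8
L[0]='0': occ=0, LF[0]=C('0')+0=1+0=1
L[1]='X': occ=0, LF[1]=C('X')+0=2+0=2
L[2]='Z': occ=0, LF[2]=C('Z')+0=3+0=3
L[3]='l': occ=0, LF[3]=C('l')+0=6+0=6
L[4]='r': occ=0, LF[4]=C('r')+0=8+0=8
L[5]='p': occ=0, LF[5]=C('p')+0=7+0=7
L[6]='a': occ=0, LF[6]=C('a')+0=4+0=4
L[7]='$': occ=0, LF[7]=C('$')+0=0+0=0
L[8]='a': occ=1, LF[8]=C('a')+1=4+1=5

Answer: 1 2 3 6 8 7 4 0 5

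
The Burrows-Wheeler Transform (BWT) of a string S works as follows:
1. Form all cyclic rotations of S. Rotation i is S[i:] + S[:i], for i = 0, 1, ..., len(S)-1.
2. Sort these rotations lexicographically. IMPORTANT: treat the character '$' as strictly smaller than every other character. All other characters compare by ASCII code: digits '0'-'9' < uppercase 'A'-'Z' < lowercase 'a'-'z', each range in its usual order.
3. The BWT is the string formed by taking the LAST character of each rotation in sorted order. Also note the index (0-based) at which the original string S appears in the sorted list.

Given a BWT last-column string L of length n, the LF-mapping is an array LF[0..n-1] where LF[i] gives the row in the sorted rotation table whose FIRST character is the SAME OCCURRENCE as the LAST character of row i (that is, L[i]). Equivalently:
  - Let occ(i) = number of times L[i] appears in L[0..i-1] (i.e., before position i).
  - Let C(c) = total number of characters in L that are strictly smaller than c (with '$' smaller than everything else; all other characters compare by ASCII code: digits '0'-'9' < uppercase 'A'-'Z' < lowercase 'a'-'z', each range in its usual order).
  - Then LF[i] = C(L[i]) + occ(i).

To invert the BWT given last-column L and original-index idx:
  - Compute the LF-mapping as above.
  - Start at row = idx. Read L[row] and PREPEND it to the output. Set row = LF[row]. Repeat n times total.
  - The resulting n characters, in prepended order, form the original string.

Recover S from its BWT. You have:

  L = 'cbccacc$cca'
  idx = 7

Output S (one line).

Answer: ccaccccbac$

Derivation:
LF mapping: 4 3 5 6 1 7 8 0 9 10 2
Walk LF starting at row 7, prepending L[row]:
  step 1: row=7, L[7]='$', prepend. Next row=LF[7]=0
  step 2: row=0, L[0]='c', prepend. Next row=LF[0]=4
  step 3: row=4, L[4]='a', prepend. Next row=LF[4]=1
  step 4: row=1, L[1]='b', prepend. Next row=LF[1]=3
  step 5: row=3, L[3]='c', prepend. Next row=LF[3]=6
  step 6: row=6, L[6]='c', prepend. Next row=LF[6]=8
  step 7: row=8, L[8]='c', prepend. Next row=LF[8]=9
  step 8: row=9, L[9]='c', prepend. Next row=LF[9]=10
  step 9: row=10, L[10]='a', prepend. Next row=LF[10]=2
  step 10: row=2, L[2]='c', prepend. Next row=LF[2]=5
  step 11: row=5, L[5]='c', prepend. Next row=LF[5]=7
Reversed output: ccaccccbac$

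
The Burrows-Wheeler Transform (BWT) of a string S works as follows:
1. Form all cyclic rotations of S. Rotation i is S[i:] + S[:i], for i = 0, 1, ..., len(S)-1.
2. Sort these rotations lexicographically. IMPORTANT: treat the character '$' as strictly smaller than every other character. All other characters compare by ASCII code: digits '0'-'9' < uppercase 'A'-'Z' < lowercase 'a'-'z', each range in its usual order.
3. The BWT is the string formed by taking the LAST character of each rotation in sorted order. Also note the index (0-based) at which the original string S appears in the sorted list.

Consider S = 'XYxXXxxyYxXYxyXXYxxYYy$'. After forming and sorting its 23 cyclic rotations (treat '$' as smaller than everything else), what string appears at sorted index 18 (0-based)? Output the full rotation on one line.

All 23 rotations (rotation i = S[i:]+S[:i]):
  rot[0] = XYxXXxxyYxXYxyXXYxxYYy$
  rot[1] = YxXXxxyYxXYxyXXYxxYYy$X
  rot[2] = xXXxxyYxXYxyXXYxxYYy$XY
  rot[3] = XXxxyYxXYxyXXYxxYYy$XYx
  rot[4] = XxxyYxXYxyXXYxxYYy$XYxX
  rot[5] = xxyYxXYxyXXYxxYYy$XYxXX
  rot[6] = xyYxXYxyXXYxxYYy$XYxXXx
  rot[7] = yYxXYxyXXYxxYYy$XYxXXxx
  rot[8] = YxXYxyXXYxxYYy$XYxXXxxy
  rot[9] = xXYxyXXYxxYYy$XYxXXxxyY
  rot[10] = XYxyXXYxxYYy$XYxXXxxyYx
  rot[11] = YxyXXYxxYYy$XYxXXxxyYxX
  rot[12] = xyXXYxxYYy$XYxXXxxyYxXY
  rot[13] = yXXYxxYYy$XYxXXxxyYxXYx
  rot[14] = XXYxxYYy$XYxXXxxyYxXYxy
  rot[15] = XYxxYYy$XYxXXxxyYxXYxyX
  rot[16] = YxxYYy$XYxXXxxyYxXYxyXX
  rot[17] = xxYYy$XYxXXxxyYxXYxyXXY
  rot[18] = xYYy$XYxXXxxyYxXYxyXXYx
  rot[19] = YYy$XYxXXxxyYxXYxyXXYxx
  rot[20] = Yy$XYxXXxxyYxXYxyXXYxxY
  rot[21] = y$XYxXXxxyYxXYxyXXYxxYY
  rot[22] = $XYxXXxxyYxXYxyXXYxxYYy
Sorted (with $ < everything):
  sorted[0] = $XYxXXxxyYxXYxyXXYxxYYy
  sorted[1] = XXYxxYYy$XYxXXxxyYxXYxy
  sorted[2] = XXxxyYxXYxyXXYxxYYy$XYx
  sorted[3] = XYxXXxxyYxXYxyXXYxxYYy$
  sorted[4] = XYxxYYy$XYxXXxxyYxXYxyX
  sorted[5] = XYxyXXYxxYYy$XYxXXxxyYx
  sorted[6] = XxxyYxXYxyXXYxxYYy$XYxX
  sorted[7] = YYy$XYxXXxxyYxXYxyXXYxx
  sorted[8] = YxXXxxyYxXYxyXXYxxYYy$X
  sorted[9] = YxXYxyXXYxxYYy$XYxXXxxy
  sorted[10] = YxxYYy$XYxXXxxyYxXYxyXX
  sorted[11] = YxyXXYxxYYy$XYxXXxxyYxX
  sorted[12] = Yy$XYxXXxxyYxXYxyXXYxxY
  sorted[13] = xXXxxyYxXYxyXXYxxYYy$XY
  sorted[14] = xXYxyXXYxxYYy$XYxXXxxyY
  sorted[15] = xYYy$XYxXXxxyYxXYxyXXYx
  sorted[16] = xxYYy$XYxXXxxyYxXYxyXXY
  sorted[17] = xxyYxXYxyXXYxxYYy$XYxXX
  sorted[18] = xyXXYxxYYy$XYxXXxxyYxXY
  sorted[19] = xyYxXYxyXXYxxYYy$XYxXXx
  sorted[20] = y$XYxXXxxyYxXYxyXXYxxYY
  sorted[21] = yXXYxxYYy$XYxXXxxyYxXYx
  sorted[22] = yYxXYxyXXYxxYYy$XYxXXxx
sorted[18] = xyXXYxxYYy$XYxXXxxyYxXY

Answer: xyXXYxxYYy$XYxXXxxyYxXY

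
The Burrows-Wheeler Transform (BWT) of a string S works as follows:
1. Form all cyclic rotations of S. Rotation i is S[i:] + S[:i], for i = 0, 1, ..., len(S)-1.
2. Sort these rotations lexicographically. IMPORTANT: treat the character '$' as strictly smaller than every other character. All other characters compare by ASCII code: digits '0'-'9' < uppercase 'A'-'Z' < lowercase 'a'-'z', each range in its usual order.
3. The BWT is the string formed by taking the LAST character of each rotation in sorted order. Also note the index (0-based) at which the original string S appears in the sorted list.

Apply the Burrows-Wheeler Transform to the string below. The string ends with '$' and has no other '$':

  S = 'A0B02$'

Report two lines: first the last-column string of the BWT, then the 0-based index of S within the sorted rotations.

Answer: 2BA0$0
4

Derivation:
All 6 rotations (rotation i = S[i:]+S[:i]):
  rot[0] = A0B02$
  rot[1] = 0B02$A
  rot[2] = B02$A0
  rot[3] = 02$A0B
  rot[4] = 2$A0B0
  rot[5] = $A0B02
Sorted (with $ < everything):
  sorted[0] = $A0B02  (last char: '2')
  sorted[1] = 02$A0B  (last char: 'B')
  sorted[2] = 0B02$A  (last char: 'A')
  sorted[3] = 2$A0B0  (last char: '0')
  sorted[4] = A0B02$  (last char: '$')
  sorted[5] = B02$A0  (last char: '0')
Last column: 2BA0$0
Original string S is at sorted index 4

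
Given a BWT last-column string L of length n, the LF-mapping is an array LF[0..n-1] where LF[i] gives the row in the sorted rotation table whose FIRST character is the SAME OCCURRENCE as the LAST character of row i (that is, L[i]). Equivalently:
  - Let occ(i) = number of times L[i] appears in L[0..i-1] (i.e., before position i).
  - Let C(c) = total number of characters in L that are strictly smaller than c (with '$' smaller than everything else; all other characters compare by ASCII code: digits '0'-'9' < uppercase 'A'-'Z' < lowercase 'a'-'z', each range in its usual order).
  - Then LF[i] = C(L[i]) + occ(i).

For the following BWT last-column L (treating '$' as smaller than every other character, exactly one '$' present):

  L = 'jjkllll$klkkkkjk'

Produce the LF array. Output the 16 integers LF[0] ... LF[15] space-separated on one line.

Answer: 1 2 4 11 12 13 14 0 5 15 6 7 8 9 3 10

Derivation:
Char counts: '$':1, 'j':3, 'k':7, 'l':5
C (first-col start): C('$')=0, C('j')=1, C('k')=4, C('l')=11
L[0]='j': occ=0, LF[0]=C('j')+0=1+0=1
L[1]='j': occ=1, LF[1]=C('j')+1=1+1=2
L[2]='k': occ=0, LF[2]=C('k')+0=4+0=4
L[3]='l': occ=0, LF[3]=C('l')+0=11+0=11
L[4]='l': occ=1, LF[4]=C('l')+1=11+1=12
L[5]='l': occ=2, LF[5]=C('l')+2=11+2=13
L[6]='l': occ=3, LF[6]=C('l')+3=11+3=14
L[7]='$': occ=0, LF[7]=C('$')+0=0+0=0
L[8]='k': occ=1, LF[8]=C('k')+1=4+1=5
L[9]='l': occ=4, LF[9]=C('l')+4=11+4=15
L[10]='k': occ=2, LF[10]=C('k')+2=4+2=6
L[11]='k': occ=3, LF[11]=C('k')+3=4+3=7
L[12]='k': occ=4, LF[12]=C('k')+4=4+4=8
L[13]='k': occ=5, LF[13]=C('k')+5=4+5=9
L[14]='j': occ=2, LF[14]=C('j')+2=1+2=3
L[15]='k': occ=6, LF[15]=C('k')+6=4+6=10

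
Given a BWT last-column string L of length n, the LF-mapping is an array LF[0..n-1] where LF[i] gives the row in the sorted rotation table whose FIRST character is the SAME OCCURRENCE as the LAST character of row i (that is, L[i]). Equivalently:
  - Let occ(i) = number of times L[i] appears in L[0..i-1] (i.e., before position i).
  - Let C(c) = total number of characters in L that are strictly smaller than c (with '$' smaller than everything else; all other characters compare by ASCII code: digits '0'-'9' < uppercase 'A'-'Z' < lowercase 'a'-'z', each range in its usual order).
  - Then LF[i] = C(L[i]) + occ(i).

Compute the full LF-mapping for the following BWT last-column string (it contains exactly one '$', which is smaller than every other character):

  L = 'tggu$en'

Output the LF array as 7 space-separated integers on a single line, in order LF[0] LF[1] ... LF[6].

Answer: 5 2 3 6 0 1 4

Derivation:
Char counts: '$':1, 'e':1, 'g':2, 'n':1, 't':1, 'u':1
C (first-col start): C('$')=0, C('e')=1, C('g')=2, C('n')=4, C('t')=5, C('u')=6
L[0]='t': occ=0, LF[0]=C('t')+0=5+0=5
L[1]='g': occ=0, LF[1]=C('g')+0=2+0=2
L[2]='g': occ=1, LF[2]=C('g')+1=2+1=3
L[3]='u': occ=0, LF[3]=C('u')+0=6+0=6
L[4]='$': occ=0, LF[4]=C('$')+0=0+0=0
L[5]='e': occ=0, LF[5]=C('e')+0=1+0=1
L[6]='n': occ=0, LF[6]=C('n')+0=4+0=4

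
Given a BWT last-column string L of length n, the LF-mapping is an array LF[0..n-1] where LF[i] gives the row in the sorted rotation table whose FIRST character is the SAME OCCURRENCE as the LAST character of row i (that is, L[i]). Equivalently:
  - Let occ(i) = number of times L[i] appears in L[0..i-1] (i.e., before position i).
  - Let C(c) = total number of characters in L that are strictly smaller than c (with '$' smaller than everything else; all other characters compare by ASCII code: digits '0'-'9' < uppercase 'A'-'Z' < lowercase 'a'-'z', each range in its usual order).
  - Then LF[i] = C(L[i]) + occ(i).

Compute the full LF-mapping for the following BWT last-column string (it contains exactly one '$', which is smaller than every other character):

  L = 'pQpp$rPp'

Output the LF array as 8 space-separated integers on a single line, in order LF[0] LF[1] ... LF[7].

Char counts: '$':1, 'P':1, 'Q':1, 'p':4, 'r':1
C (first-col start): C('$')=0, C('P')=1, C('Q')=2, C('p')=3, C('r')=7
L[0]='p': occ=0, LF[0]=C('p')+0=3+0=3
L[1]='Q': occ=0, LF[1]=C('Q')+0=2+0=2
L[2]='p': occ=1, LF[2]=C('p')+1=3+1=4
L[3]='p': occ=2, LF[3]=C('p')+2=3+2=5
L[4]='$': occ=0, LF[4]=C('$')+0=0+0=0
L[5]='r': occ=0, LF[5]=C('r')+0=7+0=7
L[6]='P': occ=0, LF[6]=C('P')+0=1+0=1
L[7]='p': occ=3, LF[7]=C('p')+3=3+3=6

Answer: 3 2 4 5 0 7 1 6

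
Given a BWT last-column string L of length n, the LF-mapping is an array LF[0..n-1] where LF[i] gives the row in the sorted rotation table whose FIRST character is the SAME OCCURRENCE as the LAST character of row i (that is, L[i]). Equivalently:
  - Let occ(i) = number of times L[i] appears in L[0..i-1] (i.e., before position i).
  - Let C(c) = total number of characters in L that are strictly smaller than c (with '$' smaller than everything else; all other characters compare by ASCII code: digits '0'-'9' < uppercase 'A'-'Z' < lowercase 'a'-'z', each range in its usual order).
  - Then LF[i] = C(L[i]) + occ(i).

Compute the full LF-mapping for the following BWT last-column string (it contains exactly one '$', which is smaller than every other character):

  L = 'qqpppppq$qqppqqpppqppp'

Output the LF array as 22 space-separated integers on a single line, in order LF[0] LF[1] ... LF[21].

Answer: 14 15 1 2 3 4 5 16 0 17 18 6 7 19 20 8 9 10 21 11 12 13

Derivation:
Char counts: '$':1, 'p':13, 'q':8
C (first-col start): C('$')=0, C('p')=1, C('q')=14
L[0]='q': occ=0, LF[0]=C('q')+0=14+0=14
L[1]='q': occ=1, LF[1]=C('q')+1=14+1=15
L[2]='p': occ=0, LF[2]=C('p')+0=1+0=1
L[3]='p': occ=1, LF[3]=C('p')+1=1+1=2
L[4]='p': occ=2, LF[4]=C('p')+2=1+2=3
L[5]='p': occ=3, LF[5]=C('p')+3=1+3=4
L[6]='p': occ=4, LF[6]=C('p')+4=1+4=5
L[7]='q': occ=2, LF[7]=C('q')+2=14+2=16
L[8]='$': occ=0, LF[8]=C('$')+0=0+0=0
L[9]='q': occ=3, LF[9]=C('q')+3=14+3=17
L[10]='q': occ=4, LF[10]=C('q')+4=14+4=18
L[11]='p': occ=5, LF[11]=C('p')+5=1+5=6
L[12]='p': occ=6, LF[12]=C('p')+6=1+6=7
L[13]='q': occ=5, LF[13]=C('q')+5=14+5=19
L[14]='q': occ=6, LF[14]=C('q')+6=14+6=20
L[15]='p': occ=7, LF[15]=C('p')+7=1+7=8
L[16]='p': occ=8, LF[16]=C('p')+8=1+8=9
L[17]='p': occ=9, LF[17]=C('p')+9=1+9=10
L[18]='q': occ=7, LF[18]=C('q')+7=14+7=21
L[19]='p': occ=10, LF[19]=C('p')+10=1+10=11
L[20]='p': occ=11, LF[20]=C('p')+11=1+11=12
L[21]='p': occ=12, LF[21]=C('p')+12=1+12=13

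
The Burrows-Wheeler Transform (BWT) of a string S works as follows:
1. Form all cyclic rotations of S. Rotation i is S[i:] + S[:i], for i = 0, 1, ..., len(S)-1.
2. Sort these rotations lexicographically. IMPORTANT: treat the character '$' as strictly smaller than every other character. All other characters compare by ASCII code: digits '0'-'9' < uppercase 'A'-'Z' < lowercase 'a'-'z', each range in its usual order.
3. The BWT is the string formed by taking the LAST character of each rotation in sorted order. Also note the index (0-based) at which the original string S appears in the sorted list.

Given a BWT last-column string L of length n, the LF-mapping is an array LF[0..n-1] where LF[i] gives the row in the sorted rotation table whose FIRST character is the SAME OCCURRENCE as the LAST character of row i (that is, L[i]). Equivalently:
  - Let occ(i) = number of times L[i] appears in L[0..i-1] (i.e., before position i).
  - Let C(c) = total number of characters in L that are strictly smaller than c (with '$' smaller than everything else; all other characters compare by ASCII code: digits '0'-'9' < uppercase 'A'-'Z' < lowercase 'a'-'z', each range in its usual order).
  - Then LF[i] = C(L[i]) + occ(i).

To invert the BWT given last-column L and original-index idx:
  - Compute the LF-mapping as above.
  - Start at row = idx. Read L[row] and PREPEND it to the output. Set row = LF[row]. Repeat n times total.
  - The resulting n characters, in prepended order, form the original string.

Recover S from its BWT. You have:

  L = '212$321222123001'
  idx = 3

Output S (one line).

Answer: 102220311322122$

Derivation:
LF mapping: 7 3 8 0 14 9 4 10 11 12 5 13 15 1 2 6
Walk LF starting at row 3, prepending L[row]:
  step 1: row=3, L[3]='$', prepend. Next row=LF[3]=0
  step 2: row=0, L[0]='2', prepend. Next row=LF[0]=7
  step 3: row=7, L[7]='2', prepend. Next row=LF[7]=10
  step 4: row=10, L[10]='1', prepend. Next row=LF[10]=5
  step 5: row=5, L[5]='2', prepend. Next row=LF[5]=9
  step 6: row=9, L[9]='2', prepend. Next row=LF[9]=12
  step 7: row=12, L[12]='3', prepend. Next row=LF[12]=15
  step 8: row=15, L[15]='1', prepend. Next row=LF[15]=6
  step 9: row=6, L[6]='1', prepend. Next row=LF[6]=4
  step 10: row=4, L[4]='3', prepend. Next row=LF[4]=14
  step 11: row=14, L[14]='0', prepend. Next row=LF[14]=2
  step 12: row=2, L[2]='2', prepend. Next row=LF[2]=8
  step 13: row=8, L[8]='2', prepend. Next row=LF[8]=11
  step 14: row=11, L[11]='2', prepend. Next row=LF[11]=13
  step 15: row=13, L[13]='0', prepend. Next row=LF[13]=1
  step 16: row=1, L[1]='1', prepend. Next row=LF[1]=3
Reversed output: 102220311322122$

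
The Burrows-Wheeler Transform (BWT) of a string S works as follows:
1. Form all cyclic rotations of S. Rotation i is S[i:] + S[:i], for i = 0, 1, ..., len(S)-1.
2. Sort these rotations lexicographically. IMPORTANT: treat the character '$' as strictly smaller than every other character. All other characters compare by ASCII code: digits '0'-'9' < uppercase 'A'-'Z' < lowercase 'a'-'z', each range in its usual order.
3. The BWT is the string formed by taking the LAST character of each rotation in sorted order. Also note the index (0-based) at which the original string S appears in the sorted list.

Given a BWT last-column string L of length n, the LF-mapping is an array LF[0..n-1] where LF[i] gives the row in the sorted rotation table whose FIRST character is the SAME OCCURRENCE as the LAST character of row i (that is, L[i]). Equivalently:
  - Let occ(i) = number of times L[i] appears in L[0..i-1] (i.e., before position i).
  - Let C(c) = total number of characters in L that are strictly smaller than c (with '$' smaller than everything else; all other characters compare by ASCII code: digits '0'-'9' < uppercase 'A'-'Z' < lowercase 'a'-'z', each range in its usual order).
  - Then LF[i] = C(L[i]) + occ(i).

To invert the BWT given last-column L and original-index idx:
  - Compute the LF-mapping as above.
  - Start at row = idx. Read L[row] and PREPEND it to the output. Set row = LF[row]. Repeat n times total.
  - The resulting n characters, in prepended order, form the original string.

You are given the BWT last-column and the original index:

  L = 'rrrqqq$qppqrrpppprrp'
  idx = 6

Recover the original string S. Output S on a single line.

Answer: prqprrrqqprpqprpqpr$

Derivation:
LF mapping: 13 14 15 8 9 10 0 11 1 2 12 16 17 3 4 5 6 18 19 7
Walk LF starting at row 6, prepending L[row]:
  step 1: row=6, L[6]='$', prepend. Next row=LF[6]=0
  step 2: row=0, L[0]='r', prepend. Next row=LF[0]=13
  step 3: row=13, L[13]='p', prepend. Next row=LF[13]=3
  step 4: row=3, L[3]='q', prepend. Next row=LF[3]=8
  step 5: row=8, L[8]='p', prepend. Next row=LF[8]=1
  step 6: row=1, L[1]='r', prepend. Next row=LF[1]=14
  step 7: row=14, L[14]='p', prepend. Next row=LF[14]=4
  step 8: row=4, L[4]='q', prepend. Next row=LF[4]=9
  step 9: row=9, L[9]='p', prepend. Next row=LF[9]=2
  step 10: row=2, L[2]='r', prepend. Next row=LF[2]=15
  step 11: row=15, L[15]='p', prepend. Next row=LF[15]=5
  step 12: row=5, L[5]='q', prepend. Next row=LF[5]=10
  step 13: row=10, L[10]='q', prepend. Next row=LF[10]=12
  step 14: row=12, L[12]='r', prepend. Next row=LF[12]=17
  step 15: row=17, L[17]='r', prepend. Next row=LF[17]=18
  step 16: row=18, L[18]='r', prepend. Next row=LF[18]=19
  step 17: row=19, L[19]='p', prepend. Next row=LF[19]=7
  step 18: row=7, L[7]='q', prepend. Next row=LF[7]=11
  step 19: row=11, L[11]='r', prepend. Next row=LF[11]=16
  step 20: row=16, L[16]='p', prepend. Next row=LF[16]=6
Reversed output: prqprrrqqprpqprpqpr$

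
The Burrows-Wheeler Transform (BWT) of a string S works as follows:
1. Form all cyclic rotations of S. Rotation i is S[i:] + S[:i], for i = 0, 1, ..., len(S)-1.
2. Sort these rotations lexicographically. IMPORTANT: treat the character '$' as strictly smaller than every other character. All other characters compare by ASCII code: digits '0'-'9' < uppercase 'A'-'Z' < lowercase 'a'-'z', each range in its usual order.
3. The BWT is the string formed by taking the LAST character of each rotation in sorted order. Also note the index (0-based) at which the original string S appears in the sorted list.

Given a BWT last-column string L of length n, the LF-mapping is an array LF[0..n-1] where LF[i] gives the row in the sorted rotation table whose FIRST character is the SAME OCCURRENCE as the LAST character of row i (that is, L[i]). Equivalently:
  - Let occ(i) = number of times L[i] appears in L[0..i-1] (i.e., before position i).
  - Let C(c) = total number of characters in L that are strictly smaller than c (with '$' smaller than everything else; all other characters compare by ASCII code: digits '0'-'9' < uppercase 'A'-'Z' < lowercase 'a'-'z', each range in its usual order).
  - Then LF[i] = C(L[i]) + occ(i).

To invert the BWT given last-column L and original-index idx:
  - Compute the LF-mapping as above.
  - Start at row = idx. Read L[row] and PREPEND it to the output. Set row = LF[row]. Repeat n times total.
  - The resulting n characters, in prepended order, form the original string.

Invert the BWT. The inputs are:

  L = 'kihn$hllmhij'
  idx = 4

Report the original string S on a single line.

LF mapping: 7 4 1 11 0 2 8 9 10 3 5 6
Walk LF starting at row 4, prepending L[row]:
  step 1: row=4, L[4]='$', prepend. Next row=LF[4]=0
  step 2: row=0, L[0]='k', prepend. Next row=LF[0]=7
  step 3: row=7, L[7]='l', prepend. Next row=LF[7]=9
  step 4: row=9, L[9]='h', prepend. Next row=LF[9]=3
  step 5: row=3, L[3]='n', prepend. Next row=LF[3]=11
  step 6: row=11, L[11]='j', prepend. Next row=LF[11]=6
  step 7: row=6, L[6]='l', prepend. Next row=LF[6]=8
  step 8: row=8, L[8]='m', prepend. Next row=LF[8]=10
  step 9: row=10, L[10]='i', prepend. Next row=LF[10]=5
  step 10: row=5, L[5]='h', prepend. Next row=LF[5]=2
  step 11: row=2, L[2]='h', prepend. Next row=LF[2]=1
  step 12: row=1, L[1]='i', prepend. Next row=LF[1]=4
Reversed output: ihhimljnhlk$

Answer: ihhimljnhlk$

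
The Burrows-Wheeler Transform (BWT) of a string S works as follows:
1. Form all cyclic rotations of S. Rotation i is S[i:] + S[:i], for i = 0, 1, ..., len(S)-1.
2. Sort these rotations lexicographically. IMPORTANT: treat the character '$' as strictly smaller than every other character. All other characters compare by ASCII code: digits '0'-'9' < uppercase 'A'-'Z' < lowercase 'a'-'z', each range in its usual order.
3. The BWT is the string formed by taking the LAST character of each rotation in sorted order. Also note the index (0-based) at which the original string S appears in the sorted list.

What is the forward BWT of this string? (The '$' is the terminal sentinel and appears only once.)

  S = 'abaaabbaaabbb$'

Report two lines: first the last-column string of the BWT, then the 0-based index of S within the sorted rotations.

Answer: bbbaa$aababbaa
5

Derivation:
All 14 rotations (rotation i = S[i:]+S[:i]):
  rot[0] = abaaabbaaabbb$
  rot[1] = baaabbaaabbb$a
  rot[2] = aaabbaaabbb$ab
  rot[3] = aabbaaabbb$aba
  rot[4] = abbaaabbb$abaa
  rot[5] = bbaaabbb$abaaa
  rot[6] = baaabbb$abaaab
  rot[7] = aaabbb$abaaabb
  rot[8] = aabbb$abaaabba
  rot[9] = abbb$abaaabbaa
  rot[10] = bbb$abaaabbaaa
  rot[11] = bb$abaaabbaaab
  rot[12] = b$abaaabbaaabb
  rot[13] = $abaaabbaaabbb
Sorted (with $ < everything):
  sorted[0] = $abaaabbaaabbb  (last char: 'b')
  sorted[1] = aaabbaaabbb$ab  (last char: 'b')
  sorted[2] = aaabbb$abaaabb  (last char: 'b')
  sorted[3] = aabbaaabbb$aba  (last char: 'a')
  sorted[4] = aabbb$abaaabba  (last char: 'a')
  sorted[5] = abaaabbaaabbb$  (last char: '$')
  sorted[6] = abbaaabbb$abaa  (last char: 'a')
  sorted[7] = abbb$abaaabbaa  (last char: 'a')
  sorted[8] = b$abaaabbaaabb  (last char: 'b')
  sorted[9] = baaabbaaabbb$a  (last char: 'a')
  sorted[10] = baaabbb$abaaab  (last char: 'b')
  sorted[11] = bb$abaaabbaaab  (last char: 'b')
  sorted[12] = bbaaabbb$abaaa  (last char: 'a')
  sorted[13] = bbb$abaaabbaaa  (last char: 'a')
Last column: bbbaa$aababbaa
Original string S is at sorted index 5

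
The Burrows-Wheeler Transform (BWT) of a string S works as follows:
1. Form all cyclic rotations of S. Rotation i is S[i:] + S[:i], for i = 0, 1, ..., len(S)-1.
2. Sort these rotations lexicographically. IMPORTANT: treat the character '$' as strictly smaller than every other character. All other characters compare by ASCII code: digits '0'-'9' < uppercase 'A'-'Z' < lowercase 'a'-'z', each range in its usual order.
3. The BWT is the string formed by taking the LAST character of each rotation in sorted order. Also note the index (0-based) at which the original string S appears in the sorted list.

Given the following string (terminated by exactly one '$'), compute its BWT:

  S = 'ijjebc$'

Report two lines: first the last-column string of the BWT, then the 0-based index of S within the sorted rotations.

All 7 rotations (rotation i = S[i:]+S[:i]):
  rot[0] = ijjebc$
  rot[1] = jjebc$i
  rot[2] = jebc$ij
  rot[3] = ebc$ijj
  rot[4] = bc$ijje
  rot[5] = c$ijjeb
  rot[6] = $ijjebc
Sorted (with $ < everything):
  sorted[0] = $ijjebc  (last char: 'c')
  sorted[1] = bc$ijje  (last char: 'e')
  sorted[2] = c$ijjeb  (last char: 'b')
  sorted[3] = ebc$ijj  (last char: 'j')
  sorted[4] = ijjebc$  (last char: '$')
  sorted[5] = jebc$ij  (last char: 'j')
  sorted[6] = jjebc$i  (last char: 'i')
Last column: cebj$ji
Original string S is at sorted index 4

Answer: cebj$ji
4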